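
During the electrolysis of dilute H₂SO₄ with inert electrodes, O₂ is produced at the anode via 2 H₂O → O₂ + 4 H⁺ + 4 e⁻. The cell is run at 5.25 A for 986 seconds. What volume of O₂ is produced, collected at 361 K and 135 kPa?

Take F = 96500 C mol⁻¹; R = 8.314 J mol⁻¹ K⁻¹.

Q = I·t = 5.250 A × 986.00 s = 5176 C.
n(e⁻) = Q/F = 5176 / 96500 = 0.05364 mol.
4 electrons are transferred per O₂ molecule, so n(O₂) = 0.05364 / 4 = 0.01341 mol.
V = nRT/P = (0.01341 × 8.314 × 361) / (135 × 10³ Pa) = 2.98 × 10⁻⁴ m³ = 0.298 L.

0.298 L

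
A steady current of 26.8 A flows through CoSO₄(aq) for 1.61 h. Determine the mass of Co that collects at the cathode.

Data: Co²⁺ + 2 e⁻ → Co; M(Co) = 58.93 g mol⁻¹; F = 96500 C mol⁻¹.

Q = I·t = 26.80 A × 5796.0 s = 155300 C.
n(e⁻) = Q/F = 155300 / 96500 = 1.610 mol.
Co²⁺ + 2 e⁻ → Co, so n(Co) = n(e⁻)/2 = 0.8048 mol.
m = n·M = 0.8048 × 58.93 = 47.4 g.

47.4 g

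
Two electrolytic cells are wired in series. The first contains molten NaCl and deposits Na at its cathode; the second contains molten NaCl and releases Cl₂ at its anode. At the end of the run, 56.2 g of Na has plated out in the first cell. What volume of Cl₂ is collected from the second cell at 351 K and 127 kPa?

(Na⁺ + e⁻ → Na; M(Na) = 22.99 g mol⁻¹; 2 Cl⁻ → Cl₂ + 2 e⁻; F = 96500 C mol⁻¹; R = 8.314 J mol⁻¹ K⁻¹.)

28.1 L

n(Na) = 56.2 / 22.99 = 2.445 mol, so n(e⁻) = 1 × 2.445 = 2.445 mol.
The cells are in series, so the same 2.445 mol of electrons passes through the second cell.
2 Cl⁻ → Cl₂ + 2 e⁻ — 2 mol e⁻ per mol Cl₂, so n(Cl₂) = 2.445/2 = 1.222 mol.
V = nRT/P = (1.222 × 8.314 × 351) / (127 × 10³) = 0.0281 m³ = 28.1 L.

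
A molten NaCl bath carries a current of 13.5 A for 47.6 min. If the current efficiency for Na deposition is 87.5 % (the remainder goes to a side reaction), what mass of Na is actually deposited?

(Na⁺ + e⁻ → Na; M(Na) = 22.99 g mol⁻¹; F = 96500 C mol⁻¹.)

Q = I·t = 13.50 × 2856.0 = 38560 C.
n(e⁻) = 38560/96500 = 0.3995 mol; theoretically n(Na) = 0.3995/1 = 0.3995 mol, m_theo = 9.186 g.
At 87.5 % efficiency, m_actual = 0.875 × 9.186 = 8.04 g.

8.04 g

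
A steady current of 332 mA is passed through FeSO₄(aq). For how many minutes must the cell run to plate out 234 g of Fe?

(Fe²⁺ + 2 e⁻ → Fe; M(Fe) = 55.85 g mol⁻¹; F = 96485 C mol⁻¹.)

n(Fe) = m/M = 234 / 55.85 = 4.190 mol.
Each Fe atom requires 2 electrons, so n(e⁻) = 2 × 4.190 = 8.380 mol.
Q = n(e⁻)·F = 8.380 × 96485 = 808500 C.
t = Q/I = 808500 / 0.3320 A = 2435000 s = 40600 min.

40600 min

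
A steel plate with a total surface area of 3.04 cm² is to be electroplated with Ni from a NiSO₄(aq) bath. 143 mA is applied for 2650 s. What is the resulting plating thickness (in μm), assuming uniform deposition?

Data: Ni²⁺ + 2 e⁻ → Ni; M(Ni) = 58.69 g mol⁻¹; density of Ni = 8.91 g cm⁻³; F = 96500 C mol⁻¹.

Q = I·t = 0.1430 × 2650.0 = 379.0 C; n(e⁻) = 0.003927 mol.
n(Ni) = n(e⁻)/2 = 0.001963 mol, so m = 0.001963 × 58.69 = 0.1152 g.
Volume = m/ρ = 0.1152 / 8.91 = 0.01293 cm³.
Thickness = V/A = 0.01293 / 3.04 = 0.00425 cm = 42.5 μm.

42.5 μm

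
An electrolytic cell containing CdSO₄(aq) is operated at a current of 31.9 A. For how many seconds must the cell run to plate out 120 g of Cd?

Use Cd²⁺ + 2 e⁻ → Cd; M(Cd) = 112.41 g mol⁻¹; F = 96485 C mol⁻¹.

6460 s

n(Cd) = m/M = 120 / 112.41 = 1.068 mol.
Each Cd atom requires 2 electrons, so n(e⁻) = 2 × 1.068 = 2.135 mol.
Q = n(e⁻)·F = 2.135 × 96485 = 206000 C.
t = Q/I = 206000 / 31.90 A = 6458 s.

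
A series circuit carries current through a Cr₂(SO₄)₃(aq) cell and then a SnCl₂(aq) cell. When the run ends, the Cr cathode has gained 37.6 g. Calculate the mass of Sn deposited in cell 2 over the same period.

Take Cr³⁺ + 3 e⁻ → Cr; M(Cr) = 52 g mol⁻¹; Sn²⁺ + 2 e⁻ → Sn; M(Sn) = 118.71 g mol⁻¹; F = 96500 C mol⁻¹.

n(Cr) = 37.6 / 52 = 0.7231 mol.
Since Cr³⁺ + 3 e⁻ → Cr, n(e⁻) passed = 3 × 0.7231 = 2.169 mol.
Cells in series carry the same charge, so the same 2.169 mol of electrons passes through cell 2.
Sn²⁺ + 2 e⁻ → Sn, so n(Sn) = 2.169 / 2 = 1.085 mol.
m(Sn) = 1.085 × 118.71 = 129 g.

129 g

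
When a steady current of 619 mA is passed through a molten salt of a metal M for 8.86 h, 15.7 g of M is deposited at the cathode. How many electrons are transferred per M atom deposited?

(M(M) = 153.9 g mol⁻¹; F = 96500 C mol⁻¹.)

2

Q = I·t = 0.6190 A × 31896 s = 19740 C, so n(e⁻) = 19740/96500 = 0.2046 mol.
n(M) deposited = 15.7 / 153.9 = 0.1020 mol.
Electrons per atom = n(e⁻)/n(M) = 0.2046 / 0.1020 = 2.01 ≈ 2, so the ion is M²⁺.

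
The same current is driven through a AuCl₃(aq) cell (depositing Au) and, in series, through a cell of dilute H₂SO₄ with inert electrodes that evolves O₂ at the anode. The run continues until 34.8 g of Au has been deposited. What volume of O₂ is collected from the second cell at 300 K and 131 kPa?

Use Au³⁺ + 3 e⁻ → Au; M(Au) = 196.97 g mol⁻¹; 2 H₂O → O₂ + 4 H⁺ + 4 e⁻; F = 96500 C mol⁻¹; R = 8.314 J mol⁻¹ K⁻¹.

n(Au) = 34.8 / 196.97 = 0.1767 mol, so n(e⁻) = 3 × 0.1767 = 0.5300 mol.
The cells are in series, so the same 0.5300 mol of electrons passes through the second cell.
2 H₂O → O₂ + 4 H⁺ + 4 e⁻ — 4 mol e⁻ per mol O₂, so n(O₂) = 0.5300/4 = 0.1325 mol.
V = nRT/P = (0.1325 × 8.314 × 300) / (131 × 10³) = 0.00252 m³ = 2.52 L.

2.52 L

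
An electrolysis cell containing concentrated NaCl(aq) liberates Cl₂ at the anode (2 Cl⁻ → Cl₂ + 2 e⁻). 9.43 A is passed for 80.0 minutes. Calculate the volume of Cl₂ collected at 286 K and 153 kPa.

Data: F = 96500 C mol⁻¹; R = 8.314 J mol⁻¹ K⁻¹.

3.64 L

Q = I·t = 9.430 A × 4800.0 s = 45260 C.
n(e⁻) = Q/F = 45260 / 96500 = 0.4691 mol.
2 electrons are transferred per Cl₂ molecule, so n(Cl₂) = 0.4691 / 2 = 0.2345 mol.
V = nRT/P = (0.2345 × 8.314 × 286) / (153 × 10³ Pa) = 0.00364 m³ = 3.64 L.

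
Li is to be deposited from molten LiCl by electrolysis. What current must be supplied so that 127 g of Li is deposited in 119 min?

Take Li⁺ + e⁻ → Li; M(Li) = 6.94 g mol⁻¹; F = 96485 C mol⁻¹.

n(Li) = 127 / 6.94 = 18.30 mol.
n(e⁻) = 1 × 18.30 = 18.30 mol.
Q = n(e⁻)·F = 18.30 × 96485 = 1766000 C.
I = Q/t = 1766000 / 7140.0 s = 247 A.

247 A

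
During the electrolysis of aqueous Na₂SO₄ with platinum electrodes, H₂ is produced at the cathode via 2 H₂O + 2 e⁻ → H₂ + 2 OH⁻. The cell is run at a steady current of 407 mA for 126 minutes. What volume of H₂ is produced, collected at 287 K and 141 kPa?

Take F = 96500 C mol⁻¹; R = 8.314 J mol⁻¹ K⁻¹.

Q = I·t = 0.4070 A × 7560.0 s = 3077 C.
n(e⁻) = Q/F = 3077 / 96500 = 0.03189 mol.
2 electrons are transferred per H₂ molecule, so n(H₂) = 0.03189 / 2 = 0.01594 mol.
V = nRT/P = (0.01594 × 8.314 × 287) / (141 × 10³ Pa) = 2.70 × 10⁻⁴ m³ = 0.270 L.

0.270 L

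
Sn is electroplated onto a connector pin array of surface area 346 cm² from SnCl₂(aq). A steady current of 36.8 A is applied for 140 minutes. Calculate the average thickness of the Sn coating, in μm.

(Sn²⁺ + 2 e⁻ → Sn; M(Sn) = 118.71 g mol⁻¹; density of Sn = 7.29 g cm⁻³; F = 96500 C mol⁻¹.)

Q = I·t = 36.80 × 8400.0 = 309100 C; n(e⁻) = 3.203 mol.
n(Sn) = n(e⁻)/2 = 1.602 mol, so m = 1.602 × 118.71 = 190.1 g.
Volume = m/ρ = 190.1 / 7.29 = 26.08 cm³.
Thickness = V/A = 26.08 / 346 = 0.0754 cm = 754 μm.

754 μm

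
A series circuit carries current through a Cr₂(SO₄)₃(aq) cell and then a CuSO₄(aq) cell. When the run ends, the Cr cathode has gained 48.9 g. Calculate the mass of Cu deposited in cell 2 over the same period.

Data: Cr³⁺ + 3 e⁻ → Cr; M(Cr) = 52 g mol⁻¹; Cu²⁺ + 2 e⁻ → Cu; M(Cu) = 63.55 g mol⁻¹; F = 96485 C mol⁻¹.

n(Cr) = 48.9 / 52 = 0.9404 mol.
Since Cr³⁺ + 3 e⁻ → Cr, n(e⁻) passed = 3 × 0.9404 = 2.821 mol.
Cells in series carry the same charge, so the same 2.821 mol of electrons passes through cell 2.
Cu²⁺ + 2 e⁻ → Cu, so n(Cu) = 2.821 / 2 = 1.411 mol.
m(Cu) = 1.411 × 63.55 = 89.6 g.

89.6 g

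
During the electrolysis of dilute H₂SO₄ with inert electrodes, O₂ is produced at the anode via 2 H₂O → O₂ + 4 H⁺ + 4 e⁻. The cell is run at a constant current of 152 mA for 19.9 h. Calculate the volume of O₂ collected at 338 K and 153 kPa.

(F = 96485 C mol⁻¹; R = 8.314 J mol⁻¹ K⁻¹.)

0.518 L

Q = I·t = 0.1520 A × 71640 s = 10890 C.
n(e⁻) = Q/F = 10890 / 96485 = 0.1129 mol.
4 electrons are transferred per O₂ molecule, so n(O₂) = 0.1129 / 4 = 0.02821 mol.
V = nRT/P = (0.02821 × 8.314 × 338) / (153 × 10³ Pa) = 5.18 × 10⁻⁴ m³ = 0.518 L.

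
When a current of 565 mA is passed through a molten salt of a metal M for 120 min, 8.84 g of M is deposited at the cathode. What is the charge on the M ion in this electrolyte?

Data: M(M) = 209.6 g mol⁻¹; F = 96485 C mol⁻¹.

Q = I·t = 0.5650 A × 7200.0 s = 4068 C, so n(e⁻) = 4068/96485 = 0.04216 mol.
n(M) deposited = 8.84 / 209.6 = 0.04218 mol.
Electrons per atom = n(e⁻)/n(M) = 0.04216 / 0.04218 = 1.00 ≈ 1, so the ion is M⁺.

+1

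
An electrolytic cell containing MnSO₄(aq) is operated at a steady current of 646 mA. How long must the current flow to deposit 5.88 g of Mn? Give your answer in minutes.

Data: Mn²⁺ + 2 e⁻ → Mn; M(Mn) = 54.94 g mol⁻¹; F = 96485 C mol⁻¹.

533 min

n(Mn) = m/M = 5.88 / 54.94 = 0.1070 mol.
Each Mn atom requires 2 electrons, so n(e⁻) = 2 × 0.1070 = 0.2141 mol.
Q = n(e⁻)·F = 0.2141 × 96485 = 20650 C.
t = Q/I = 20650 / 0.6460 A = 31970 s = 533 min.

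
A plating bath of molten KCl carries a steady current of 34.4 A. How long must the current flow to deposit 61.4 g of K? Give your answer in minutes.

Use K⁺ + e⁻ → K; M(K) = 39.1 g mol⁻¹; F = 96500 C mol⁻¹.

73.4 min

n(K) = m/M = 61.4 / 39.1 = 1.570 mol.
Each K atom requires 1 electron, so n(e⁻) = 1 × 1.570 = 1.570 mol.
Q = n(e⁻)·F = 1.570 × 96500 = 151500 C.
t = Q/I = 151500 / 34.40 A = 4405 s = 73.4 min.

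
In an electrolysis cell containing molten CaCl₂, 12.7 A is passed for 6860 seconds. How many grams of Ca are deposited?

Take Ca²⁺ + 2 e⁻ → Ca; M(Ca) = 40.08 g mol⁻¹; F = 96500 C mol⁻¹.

Q = I·t = 12.70 A × 6860.0 s = 87120 C.
n(e⁻) = Q/F = 87120 / 96500 = 0.9028 mol.
Ca²⁺ + 2 e⁻ → Ca, so n(Ca) = n(e⁻)/2 = 0.4514 mol.
m = n·M = 0.4514 × 40.08 = 18.1 g.

18.1 g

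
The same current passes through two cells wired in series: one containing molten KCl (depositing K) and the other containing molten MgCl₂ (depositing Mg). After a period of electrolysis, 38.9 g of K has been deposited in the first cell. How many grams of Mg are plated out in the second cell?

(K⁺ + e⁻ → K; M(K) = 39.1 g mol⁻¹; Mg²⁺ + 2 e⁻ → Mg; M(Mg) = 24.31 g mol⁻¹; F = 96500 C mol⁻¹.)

12.1 g

n(K) = 38.9 / 39.1 = 0.9949 mol.
Since K⁺ + e⁻ → K, n(e⁻) passed = 1 × 0.9949 = 0.9949 mol.
Cells in series carry the same charge, so the same 0.9949 mol of electrons passes through cell 2.
Mg²⁺ + 2 e⁻ → Mg, so n(Mg) = 0.9949 / 2 = 0.4974 mol.
m(Mg) = 0.4974 × 24.31 = 12.1 g.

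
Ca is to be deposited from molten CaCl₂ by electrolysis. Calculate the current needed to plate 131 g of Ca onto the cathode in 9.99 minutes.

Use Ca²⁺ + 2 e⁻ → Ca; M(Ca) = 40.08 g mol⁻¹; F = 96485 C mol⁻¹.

1050 A

n(Ca) = 131 / 40.08 = 3.268 mol.
n(e⁻) = 2 × 3.268 = 6.537 mol.
Q = n(e⁻)·F = 6.537 × 96485 = 630700 C.
I = Q/t = 630700 / 599.40 s = 1050 A.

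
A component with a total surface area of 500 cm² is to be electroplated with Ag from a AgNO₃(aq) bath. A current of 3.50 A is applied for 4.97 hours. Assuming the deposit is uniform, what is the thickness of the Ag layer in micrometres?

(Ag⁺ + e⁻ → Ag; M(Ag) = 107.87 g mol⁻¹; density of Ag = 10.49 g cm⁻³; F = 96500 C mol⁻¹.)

Q = I·t = 3.500 × 17892 = 62620 C; n(e⁻) = 0.6489 mol.
n(Ag) = n(e⁻)/1 = 0.6489 mol, so m = 0.6489 × 107.87 = 70.00 g.
Volume = m/ρ = 70.00 / 10.49 = 6.673 cm³.
Thickness = V/A = 6.673 / 500 = 0.0133 cm = 133 μm.

133 μm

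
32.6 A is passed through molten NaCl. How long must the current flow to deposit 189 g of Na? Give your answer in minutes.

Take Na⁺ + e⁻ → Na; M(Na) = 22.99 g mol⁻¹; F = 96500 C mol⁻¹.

n(Na) = m/M = 189 / 22.99 = 8.221 mol.
Each Na atom requires 1 electron, so n(e⁻) = 1 × 8.221 = 8.221 mol.
Q = n(e⁻)·F = 8.221 × 96500 = 793300 C.
t = Q/I = 793300 / 32.60 A = 24340 s = 406 min.

406 min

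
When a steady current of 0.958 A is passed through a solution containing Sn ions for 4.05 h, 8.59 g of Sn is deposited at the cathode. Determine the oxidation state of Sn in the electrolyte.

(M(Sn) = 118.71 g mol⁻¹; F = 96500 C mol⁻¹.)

Q = I·t = 0.9580 A × 14580 s = 13970 C, so n(e⁻) = 13970/96500 = 0.1447 mol.
n(Sn) deposited = 8.59 / 118.71 = 0.07236 mol.
Electrons per atom = n(e⁻)/n(Sn) = 0.1447 / 0.07236 = 2.00 ≈ 2, so the ion is Sn²⁺.

+2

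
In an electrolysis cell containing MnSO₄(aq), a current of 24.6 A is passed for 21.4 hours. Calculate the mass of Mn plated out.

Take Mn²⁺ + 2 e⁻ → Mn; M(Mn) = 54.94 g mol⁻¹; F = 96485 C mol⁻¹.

540 g

Q = I·t = 24.60 A × 77040 s = 1895000 C.
n(e⁻) = Q/F = 1895000 / 96485 = 19.64 mol.
Mn²⁺ + 2 e⁻ → Mn, so n(Mn) = n(e⁻)/2 = 9.821 mol.
m = n·M = 9.821 × 54.94 = 540 g.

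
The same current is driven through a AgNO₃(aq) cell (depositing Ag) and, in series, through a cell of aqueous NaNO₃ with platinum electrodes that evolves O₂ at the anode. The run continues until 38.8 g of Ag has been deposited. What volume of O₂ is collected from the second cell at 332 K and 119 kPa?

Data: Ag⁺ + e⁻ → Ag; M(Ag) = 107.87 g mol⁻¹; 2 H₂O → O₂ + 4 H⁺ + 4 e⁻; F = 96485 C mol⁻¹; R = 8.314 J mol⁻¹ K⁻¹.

2.09 L

n(Ag) = 38.8 / 107.87 = 0.3597 mol, so n(e⁻) = 1 × 0.3597 = 0.3597 mol.
The cells are in series, so the same 0.3597 mol of electrons passes through the second cell.
2 H₂O → O₂ + 4 H⁺ + 4 e⁻ — 4 mol e⁻ per mol O₂, so n(O₂) = 0.3597/4 = 0.08992 mol.
V = nRT/P = (0.08992 × 8.314 × 332) / (119 × 10³) = 0.00209 m³ = 2.09 L.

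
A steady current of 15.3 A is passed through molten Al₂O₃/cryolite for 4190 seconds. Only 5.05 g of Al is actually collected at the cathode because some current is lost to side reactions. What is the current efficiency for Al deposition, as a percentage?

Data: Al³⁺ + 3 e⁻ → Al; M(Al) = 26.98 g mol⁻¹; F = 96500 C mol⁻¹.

Q = I·t = 15.30 × 4190.0 = 64110 C; n(e⁻) = 64110/96500 = 0.6643 mol.
Theoretical n(Al) = n(e⁻)/3 = 0.2214 mol, i.e. m_theo = 0.2214 × 26.98 = 5.974 g.
Efficiency = m_actual / m_theo = 5.05 / 5.974 = 84.5 %.

84.5 %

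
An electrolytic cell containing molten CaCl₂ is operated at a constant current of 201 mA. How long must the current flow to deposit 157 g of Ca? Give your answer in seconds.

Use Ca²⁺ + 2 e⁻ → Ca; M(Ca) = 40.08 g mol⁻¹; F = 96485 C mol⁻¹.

3.76 × 10⁶ s

n(Ca) = m/M = 157 / 40.08 = 3.917 mol.
Each Ca atom requires 2 electrons, so n(e⁻) = 2 × 3.917 = 7.834 mol.
Q = n(e⁻)·F = 7.834 × 96485 = 755900 C.
t = Q/I = 755900 / 0.2010 A = 3761000 s.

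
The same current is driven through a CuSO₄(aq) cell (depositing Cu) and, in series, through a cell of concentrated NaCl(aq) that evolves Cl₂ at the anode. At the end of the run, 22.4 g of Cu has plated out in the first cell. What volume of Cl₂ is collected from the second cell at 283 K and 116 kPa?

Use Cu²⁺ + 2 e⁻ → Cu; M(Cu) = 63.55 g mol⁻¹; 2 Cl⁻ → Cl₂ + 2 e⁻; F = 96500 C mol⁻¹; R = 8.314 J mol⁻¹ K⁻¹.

7.15 L

n(Cu) = 22.4 / 63.55 = 0.3525 mol, so n(e⁻) = 2 × 0.3525 = 0.7050 mol.
The cells are in series, so the same 0.7050 mol of electrons passes through the second cell.
2 Cl⁻ → Cl₂ + 2 e⁻ — 2 mol e⁻ per mol Cl₂, so n(Cl₂) = 0.7050/2 = 0.3525 mol.
V = nRT/P = (0.3525 × 8.314 × 283) / (116 × 10³) = 0.00715 m³ = 7.15 L.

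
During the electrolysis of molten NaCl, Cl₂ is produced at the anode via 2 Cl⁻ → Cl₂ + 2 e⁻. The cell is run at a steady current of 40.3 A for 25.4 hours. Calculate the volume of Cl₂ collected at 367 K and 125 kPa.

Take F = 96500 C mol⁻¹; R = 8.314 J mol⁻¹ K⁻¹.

Q = I·t = 40.30 A × 91440 s = 3685000 C.
n(e⁻) = Q/F = 3685000 / 96500 = 38.19 mol.
2 electrons are transferred per Cl₂ molecule, so n(Cl₂) = 38.19 / 2 = 19.09 mol.
V = nRT/P = (19.09 × 8.314 × 367) / (125 × 10³ Pa) = 0.466 m³ = 466 L.

466 L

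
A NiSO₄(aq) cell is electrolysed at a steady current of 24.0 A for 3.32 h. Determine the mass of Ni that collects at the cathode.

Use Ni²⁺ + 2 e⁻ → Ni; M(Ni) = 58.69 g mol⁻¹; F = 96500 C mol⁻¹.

87.2 g

Q = I·t = 24.00 A × 11952 s = 286800 C.
n(e⁻) = Q/F = 286800 / 96500 = 2.973 mol.
Ni²⁺ + 2 e⁻ → Ni, so n(Ni) = n(e⁻)/2 = 1.486 mol.
m = n·M = 1.486 × 58.69 = 87.2 g.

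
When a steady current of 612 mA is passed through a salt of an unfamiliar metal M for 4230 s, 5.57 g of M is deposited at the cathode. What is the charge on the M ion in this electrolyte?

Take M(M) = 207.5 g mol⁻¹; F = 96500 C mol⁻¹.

+1

Q = I·t = 0.6120 A × 4230.0 s = 2589 C, so n(e⁻) = 2589/96500 = 0.02683 mol.
n(M) deposited = 5.57 / 207.5 = 0.02684 mol.
Electrons per atom = n(e⁻)/n(M) = 0.02683 / 0.02684 = 0.999 ≈ 1, so the ion is M⁺.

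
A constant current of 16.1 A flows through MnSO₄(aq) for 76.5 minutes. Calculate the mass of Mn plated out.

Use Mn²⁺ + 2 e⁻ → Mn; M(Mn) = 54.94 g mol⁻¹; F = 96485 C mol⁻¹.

21.0 g

Q = I·t = 16.10 A × 4590.0 s = 73900 C.
n(e⁻) = Q/F = 73900 / 96485 = 0.7659 mol.
Mn²⁺ + 2 e⁻ → Mn, so n(Mn) = n(e⁻)/2 = 0.3830 mol.
m = n·M = 0.3830 × 54.94 = 21.0 g.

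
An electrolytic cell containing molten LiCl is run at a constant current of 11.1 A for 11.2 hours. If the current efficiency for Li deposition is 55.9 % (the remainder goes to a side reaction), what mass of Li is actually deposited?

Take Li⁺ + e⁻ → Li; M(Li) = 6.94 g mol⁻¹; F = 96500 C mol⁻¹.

18.0 g

Q = I·t = 11.10 × 40320 = 447600 C.
n(e⁻) = 447600/96500 = 4.638 mol; theoretically n(Li) = 4.638/1 = 4.638 mol, m_theo = 32.19 g.
At 55.9 % efficiency, m_actual = 0.559 × 32.19 = 18.0 g.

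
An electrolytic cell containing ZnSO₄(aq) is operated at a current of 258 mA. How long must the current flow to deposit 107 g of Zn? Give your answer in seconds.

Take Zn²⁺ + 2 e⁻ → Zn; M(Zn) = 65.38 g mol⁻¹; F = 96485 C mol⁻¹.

n(Zn) = m/M = 107 / 65.38 = 1.637 mol.
Each Zn atom requires 2 electrons, so n(e⁻) = 2 × 1.637 = 3.273 mol.
Q = n(e⁻)·F = 3.273 × 96485 = 315800 C.
t = Q/I = 315800 / 0.2580 A = 1224000 s.

1.22 × 10⁶ s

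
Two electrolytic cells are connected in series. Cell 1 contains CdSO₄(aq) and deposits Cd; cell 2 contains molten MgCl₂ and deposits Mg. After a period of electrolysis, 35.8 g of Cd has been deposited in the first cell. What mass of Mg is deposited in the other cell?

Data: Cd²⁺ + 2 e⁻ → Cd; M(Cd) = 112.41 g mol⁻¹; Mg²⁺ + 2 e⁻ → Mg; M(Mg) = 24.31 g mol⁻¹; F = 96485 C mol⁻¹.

n(Cd) = 35.8 / 112.41 = 0.3185 mol.
Since Cd²⁺ + 2 e⁻ → Cd, n(e⁻) passed = 2 × 0.3185 = 0.6370 mol.
Cells in series carry the same charge, so the same 0.6370 mol of electrons passes through cell 2.
Mg²⁺ + 2 e⁻ → Mg, so n(Mg) = 0.6370 / 2 = 0.3185 mol.
m(Mg) = 0.3185 × 24.31 = 7.74 g.

7.74 g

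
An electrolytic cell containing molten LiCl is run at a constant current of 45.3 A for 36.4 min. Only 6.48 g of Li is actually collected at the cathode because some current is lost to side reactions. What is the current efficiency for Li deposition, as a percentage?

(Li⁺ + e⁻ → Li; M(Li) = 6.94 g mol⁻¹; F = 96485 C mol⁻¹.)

91.1 %

Q = I·t = 45.30 × 2184.0 = 98940 C; n(e⁻) = 98940/96485 = 1.025 mol.
Theoretical n(Li) = n(e⁻)/1 = 1.025 mol, i.e. m_theo = 1.025 × 6.94 = 7.116 g.
Efficiency = m_actual / m_theo = 6.48 / 7.116 = 91.1 %.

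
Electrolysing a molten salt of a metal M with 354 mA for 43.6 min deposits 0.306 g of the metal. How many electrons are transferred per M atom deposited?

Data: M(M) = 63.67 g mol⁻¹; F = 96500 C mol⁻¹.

2

Q = I·t = 0.3540 A × 2616.0 s = 926.1 C, so n(e⁻) = 926.1/96500 = 0.009597 mol.
n(M) deposited = 0.306 / 63.67 = 0.004806 mol.
Electrons per atom = n(e⁻)/n(M) = 0.009597 / 0.004806 = 2.00 ≈ 2, so the ion is M²⁺.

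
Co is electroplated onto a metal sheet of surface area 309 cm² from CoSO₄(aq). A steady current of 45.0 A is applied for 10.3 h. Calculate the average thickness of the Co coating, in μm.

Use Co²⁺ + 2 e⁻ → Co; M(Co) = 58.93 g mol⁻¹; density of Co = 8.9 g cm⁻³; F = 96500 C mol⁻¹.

Q = I·t = 45.00 × 37080 = 1669000 C; n(e⁻) = 17.29 mol.
n(Co) = n(e⁻)/2 = 8.646 mol, so m = 8.646 × 58.93 = 509.5 g.
Volume = m/ρ = 509.5 / 8.9 = 57.25 cm³.
Thickness = V/A = 57.25 / 309 = 0.185 cm = 1850 μm.

1850 μm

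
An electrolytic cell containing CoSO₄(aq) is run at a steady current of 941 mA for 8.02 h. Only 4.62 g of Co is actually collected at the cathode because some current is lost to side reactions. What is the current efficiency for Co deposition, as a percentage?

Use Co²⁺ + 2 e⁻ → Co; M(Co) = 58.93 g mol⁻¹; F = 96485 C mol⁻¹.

Q = I·t = 0.9410 × 28872 = 27170 C; n(e⁻) = 27170/96485 = 0.2816 mol.
Theoretical n(Co) = n(e⁻)/2 = 0.1408 mol, i.e. m_theo = 0.1408 × 58.93 = 8.297 g.
Efficiency = m_actual / m_theo = 4.62 / 8.297 = 55.7 %.

55.7 %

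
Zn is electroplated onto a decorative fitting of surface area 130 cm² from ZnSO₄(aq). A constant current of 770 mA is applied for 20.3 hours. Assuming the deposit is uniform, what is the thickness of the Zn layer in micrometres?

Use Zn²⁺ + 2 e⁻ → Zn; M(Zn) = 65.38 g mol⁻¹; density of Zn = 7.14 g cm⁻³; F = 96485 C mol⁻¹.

205 μm

Q = I·t = 0.7700 × 73080 = 56270 C; n(e⁻) = 0.5832 mol.
n(Zn) = n(e⁻)/2 = 0.2916 mol, so m = 0.2916 × 65.38 = 19.07 g.
Volume = m/ρ = 19.07 / 7.14 = 2.670 cm³.
Thickness = V/A = 2.670 / 130 = 0.0205 cm = 205 μm.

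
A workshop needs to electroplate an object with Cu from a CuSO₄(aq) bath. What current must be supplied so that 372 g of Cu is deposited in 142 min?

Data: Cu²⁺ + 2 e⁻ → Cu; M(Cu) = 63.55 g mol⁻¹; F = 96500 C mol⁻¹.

133 A

n(Cu) = 372 / 63.55 = 5.854 mol.
n(e⁻) = 2 × 5.854 = 11.71 mol.
Q = n(e⁻)·F = 11.71 × 96500 = 1130000 C.
I = Q/t = 1130000 / 8520.0 s = 133 A.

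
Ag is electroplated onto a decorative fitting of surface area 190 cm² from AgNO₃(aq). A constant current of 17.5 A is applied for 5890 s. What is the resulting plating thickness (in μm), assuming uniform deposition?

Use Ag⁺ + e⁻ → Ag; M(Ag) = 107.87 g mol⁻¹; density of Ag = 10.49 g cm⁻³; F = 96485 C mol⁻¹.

578 μm

Q = I·t = 17.50 × 5890.0 = 103100 C; n(e⁻) = 1.068 mol.
n(Ag) = n(e⁻)/1 = 1.068 mol, so m = 1.068 × 107.87 = 115.2 g.
Volume = m/ρ = 115.2 / 10.49 = 10.99 cm³.
Thickness = V/A = 10.99 / 190 = 0.0578 cm = 578 μm.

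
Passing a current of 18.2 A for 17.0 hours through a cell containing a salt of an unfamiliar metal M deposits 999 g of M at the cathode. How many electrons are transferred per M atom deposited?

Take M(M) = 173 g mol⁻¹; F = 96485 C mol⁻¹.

2

Q = I·t = 18.20 A × 61200 s = 1114000 C, so n(e⁻) = 1114000/96485 = 11.54 mol.
n(M) deposited = 999 / 173 = 5.775 mol.
Electrons per atom = n(e⁻)/n(M) = 11.54 / 5.775 = 2.00 ≈ 2, so the ion is M²⁺.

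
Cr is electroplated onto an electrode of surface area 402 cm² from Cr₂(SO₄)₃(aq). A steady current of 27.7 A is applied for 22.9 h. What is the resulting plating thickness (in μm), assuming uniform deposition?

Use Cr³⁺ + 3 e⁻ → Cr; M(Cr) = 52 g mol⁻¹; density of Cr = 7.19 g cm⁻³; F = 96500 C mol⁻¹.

1420 μm

Q = I·t = 27.70 × 82440 = 2284000 C; n(e⁻) = 23.66 mol.
n(Cr) = n(e⁻)/3 = 7.888 mol, so m = 7.888 × 52 = 410.2 g.
Volume = m/ρ = 410.2 / 7.19 = 57.05 cm³.
Thickness = V/A = 57.05 / 402 = 0.142 cm = 1420 μm.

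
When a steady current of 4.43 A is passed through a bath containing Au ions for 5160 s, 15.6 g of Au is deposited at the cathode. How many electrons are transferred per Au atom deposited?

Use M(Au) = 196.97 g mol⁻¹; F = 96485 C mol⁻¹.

3

Q = I·t = 4.430 A × 5160.0 s = 22860 C, so n(e⁻) = 22860/96485 = 0.2369 mol.
n(Au) deposited = 15.6 / 196.97 = 0.07920 mol.
Electrons per atom = n(e⁻)/n(Au) = 0.2369 / 0.07920 = 2.99 ≈ 3, so the ion is Au³⁺.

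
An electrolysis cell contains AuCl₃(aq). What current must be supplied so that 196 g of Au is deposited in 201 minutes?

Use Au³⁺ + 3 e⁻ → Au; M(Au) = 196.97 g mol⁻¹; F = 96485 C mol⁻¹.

23.9 A

n(Au) = 196 / 196.97 = 0.9951 mol.
n(e⁻) = 3 × 0.9951 = 2.985 mol.
Q = n(e⁻)·F = 2.985 × 96485 = 288000 C.
I = Q/t = 288000 / 12060 s = 23.9 A.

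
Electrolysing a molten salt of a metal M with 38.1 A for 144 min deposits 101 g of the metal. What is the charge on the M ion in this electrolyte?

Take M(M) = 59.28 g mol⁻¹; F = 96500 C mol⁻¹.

+2

Q = I·t = 38.10 A × 8640.0 s = 329200 C, so n(e⁻) = 329200/96500 = 3.411 mol.
n(M) deposited = 101 / 59.28 = 1.704 mol.
Electrons per atom = n(e⁻)/n(M) = 3.411 / 1.704 = 2.00 ≈ 2, so the ion is M²⁺.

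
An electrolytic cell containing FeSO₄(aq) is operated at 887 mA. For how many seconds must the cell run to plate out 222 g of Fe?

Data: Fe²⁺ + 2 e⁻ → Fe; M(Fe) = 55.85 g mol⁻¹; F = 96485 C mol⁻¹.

8.65 × 10⁵ s

n(Fe) = m/M = 222 / 55.85 = 3.975 mol.
Each Fe atom requires 2 electrons, so n(e⁻) = 2 × 3.975 = 7.950 mol.
Q = n(e⁻)·F = 7.950 × 96485 = 767000 C.
t = Q/I = 767000 / 0.8870 A = 864800 s.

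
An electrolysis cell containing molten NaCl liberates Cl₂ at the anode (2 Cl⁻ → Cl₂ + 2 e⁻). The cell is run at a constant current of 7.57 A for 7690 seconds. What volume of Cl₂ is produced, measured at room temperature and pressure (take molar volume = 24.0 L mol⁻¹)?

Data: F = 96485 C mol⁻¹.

7.24 L

Q = I·t = 7.570 A × 7690.0 s = 58210 C.
n(e⁻) = Q/F = 58210 / 96485 = 0.6033 mol.
2 electrons are transferred per Cl₂ molecule, so n(Cl₂) = 0.6033 / 2 = 0.3017 mol.
V = n × V_m = 0.3017 × 24.0 = 7.24 L.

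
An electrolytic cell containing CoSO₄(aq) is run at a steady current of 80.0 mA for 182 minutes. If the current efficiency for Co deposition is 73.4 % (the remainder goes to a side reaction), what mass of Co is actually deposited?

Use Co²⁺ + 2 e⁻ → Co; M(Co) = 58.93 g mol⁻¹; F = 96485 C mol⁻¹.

0.196 g

Q = I·t = 0.08000 × 10920 = 873.6 C.
n(e⁻) = 873.6/96485 = 0.009054 mol; theoretically n(Co) = 0.009054/2 = 0.004527 mol, m_theo = 0.2668 g.
At 73.4 % efficiency, m_actual = 0.734 × 0.2668 = 0.196 g.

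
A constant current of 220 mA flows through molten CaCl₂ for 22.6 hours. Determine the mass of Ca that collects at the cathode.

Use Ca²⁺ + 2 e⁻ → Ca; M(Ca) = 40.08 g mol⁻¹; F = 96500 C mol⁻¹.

3.72 g

Q = I·t = 0.2200 A × 81360 s = 17900 C.
n(e⁻) = Q/F = 17900 / 96500 = 0.1855 mol.
Ca²⁺ + 2 e⁻ → Ca, so n(Ca) = n(e⁻)/2 = 0.09274 mol.
m = n·M = 0.09274 × 40.08 = 3.72 g.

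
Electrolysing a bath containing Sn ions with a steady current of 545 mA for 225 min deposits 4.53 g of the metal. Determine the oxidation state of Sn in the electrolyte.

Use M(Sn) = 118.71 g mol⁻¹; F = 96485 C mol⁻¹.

Q = I·t = 0.5450 A × 13500 s = 7358 C, so n(e⁻) = 7358/96485 = 0.07626 mol.
n(Sn) deposited = 4.53 / 118.71 = 0.03816 mol.
Electrons per atom = n(e⁻)/n(Sn) = 0.07626 / 0.03816 = 2.00 ≈ 2, so the ion is Sn²⁺.

+2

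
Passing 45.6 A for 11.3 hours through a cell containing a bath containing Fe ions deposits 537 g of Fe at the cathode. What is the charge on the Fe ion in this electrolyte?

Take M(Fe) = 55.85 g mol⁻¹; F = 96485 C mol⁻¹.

+2

Q = I·t = 45.60 A × 40680 s = 1855000 C, so n(e⁻) = 1855000/96485 = 19.23 mol.
n(Fe) deposited = 537 / 55.85 = 9.615 mol.
Electrons per atom = n(e⁻)/n(Fe) = 19.23 / 9.615 = 2.00 ≈ 2, so the ion is Fe²⁺.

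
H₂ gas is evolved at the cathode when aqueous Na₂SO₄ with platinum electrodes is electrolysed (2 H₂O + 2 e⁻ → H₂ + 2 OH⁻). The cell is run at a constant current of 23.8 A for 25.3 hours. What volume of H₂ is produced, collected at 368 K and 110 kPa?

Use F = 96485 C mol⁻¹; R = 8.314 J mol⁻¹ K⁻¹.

Q = I·t = 23.80 A × 91080 s = 2168000 C.
n(e⁻) = Q/F = 2168000 / 96485 = 22.47 mol.
2 electrons are transferred per H₂ molecule, so n(H₂) = 22.47 / 2 = 11.23 mol.
V = nRT/P = (11.23 × 8.314 × 368) / (110 × 10³ Pa) = 0.312 m³ = 312 L.

312 L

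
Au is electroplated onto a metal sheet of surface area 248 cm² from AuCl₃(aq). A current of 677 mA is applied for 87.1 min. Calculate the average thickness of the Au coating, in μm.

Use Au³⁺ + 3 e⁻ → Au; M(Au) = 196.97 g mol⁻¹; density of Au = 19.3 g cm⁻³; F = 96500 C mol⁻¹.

5.03 μm

Q = I·t = 0.6770 × 5226.0 = 3538 C; n(e⁻) = 0.03666 mol.
n(Au) = n(e⁻)/3 = 0.01222 mol, so m = 0.01222 × 196.97 = 2.407 g.
Volume = m/ρ = 2.407 / 19.3 = 0.1247 cm³.
Thickness = V/A = 0.1247 / 248 = 5.03 × 10⁻⁴ cm = 5.03 μm.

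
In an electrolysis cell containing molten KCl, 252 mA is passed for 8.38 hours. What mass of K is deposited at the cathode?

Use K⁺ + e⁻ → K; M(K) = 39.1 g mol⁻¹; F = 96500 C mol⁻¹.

3.08 g

Q = I·t = 0.2520 A × 30168 s = 7602 C.
n(e⁻) = Q/F = 7602 / 96500 = 0.07878 mol.
K⁺ + e⁻ → K, so n(K) = n(e⁻)/1 = 0.07878 mol.
m = n·M = 0.07878 × 39.1 = 3.08 g.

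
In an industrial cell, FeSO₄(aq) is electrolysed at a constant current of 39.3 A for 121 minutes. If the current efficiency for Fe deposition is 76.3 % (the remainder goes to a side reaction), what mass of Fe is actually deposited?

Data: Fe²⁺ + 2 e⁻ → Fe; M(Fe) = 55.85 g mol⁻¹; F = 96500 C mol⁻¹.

63.0 g

Q = I·t = 39.30 × 7260.0 = 285300 C.
n(e⁻) = 285300/96500 = 2.957 mol; theoretically n(Fe) = 2.957/2 = 1.478 mol, m_theo = 82.56 g.
At 76.3 % efficiency, m_actual = 0.763 × 82.56 = 63.0 g.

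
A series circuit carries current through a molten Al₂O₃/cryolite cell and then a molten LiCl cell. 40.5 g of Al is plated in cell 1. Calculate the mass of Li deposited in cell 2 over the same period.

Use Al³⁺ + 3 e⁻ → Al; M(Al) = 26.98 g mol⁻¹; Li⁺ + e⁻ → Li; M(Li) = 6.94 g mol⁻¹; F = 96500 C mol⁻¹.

n(Al) = 40.5 / 26.98 = 1.501 mol.
Since Al³⁺ + 3 e⁻ → Al, n(e⁻) passed = 3 × 1.501 = 4.503 mol.
Cells in series carry the same charge, so the same 4.503 mol of electrons passes through cell 2.
Li⁺ + e⁻ → Li, so n(Li) = 4.503 / 1 = 4.503 mol.
m(Li) = 4.503 × 6.94 = 31.3 g.

31.3 g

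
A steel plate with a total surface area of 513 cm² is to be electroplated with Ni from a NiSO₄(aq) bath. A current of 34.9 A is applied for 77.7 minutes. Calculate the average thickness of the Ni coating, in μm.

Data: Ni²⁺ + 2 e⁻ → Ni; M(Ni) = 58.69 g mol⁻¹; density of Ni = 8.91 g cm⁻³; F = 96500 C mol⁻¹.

108 μm

Q = I·t = 34.90 × 4662.0 = 162700 C; n(e⁻) = 1.686 mol.
n(Ni) = n(e⁻)/2 = 0.8430 mol, so m = 0.8430 × 58.69 = 49.48 g.
Volume = m/ρ = 49.48 / 8.91 = 5.553 cm³.
Thickness = V/A = 5.553 / 513 = 0.0108 cm = 108 μm.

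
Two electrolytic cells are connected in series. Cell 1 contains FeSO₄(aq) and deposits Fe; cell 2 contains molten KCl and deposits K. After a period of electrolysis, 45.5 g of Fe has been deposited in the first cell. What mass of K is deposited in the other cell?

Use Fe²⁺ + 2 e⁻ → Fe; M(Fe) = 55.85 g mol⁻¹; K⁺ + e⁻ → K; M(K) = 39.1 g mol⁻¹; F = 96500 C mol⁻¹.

n(Fe) = 45.5 / 55.85 = 0.8147 mol.
Since Fe²⁺ + 2 e⁻ → Fe, n(e⁻) passed = 2 × 0.8147 = 1.629 mol.
Cells in series carry the same charge, so the same 1.629 mol of electrons passes through cell 2.
K⁺ + e⁻ → K, so n(K) = 1.629 / 1 = 1.629 mol.
m(K) = 1.629 × 39.1 = 63.7 g.

63.7 g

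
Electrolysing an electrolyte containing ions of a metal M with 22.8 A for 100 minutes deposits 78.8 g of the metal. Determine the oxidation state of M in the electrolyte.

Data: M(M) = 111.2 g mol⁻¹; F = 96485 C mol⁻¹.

Q = I·t = 22.80 A × 6000.0 s = 136800 C, so n(e⁻) = 136800/96485 = 1.418 mol.
n(M) deposited = 78.8 / 111.2 = 0.7086 mol.
Electrons per atom = n(e⁻)/n(M) = 1.418 / 0.7086 = 2.00 ≈ 2, so the ion is M²⁺.

+2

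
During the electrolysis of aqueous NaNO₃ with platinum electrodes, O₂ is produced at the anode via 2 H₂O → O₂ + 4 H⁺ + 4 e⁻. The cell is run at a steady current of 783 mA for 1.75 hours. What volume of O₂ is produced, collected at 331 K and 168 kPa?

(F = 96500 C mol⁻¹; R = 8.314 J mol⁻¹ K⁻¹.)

0.209 L

Q = I·t = 0.7830 A × 6300.0 s = 4933 C.
n(e⁻) = Q/F = 4933 / 96500 = 0.05112 mol.
4 electrons are transferred per O₂ molecule, so n(O₂) = 0.05112 / 4 = 0.01278 mol.
V = nRT/P = (0.01278 × 8.314 × 331) / (168 × 10³ Pa) = 2.09 × 10⁻⁴ m³ = 0.209 L.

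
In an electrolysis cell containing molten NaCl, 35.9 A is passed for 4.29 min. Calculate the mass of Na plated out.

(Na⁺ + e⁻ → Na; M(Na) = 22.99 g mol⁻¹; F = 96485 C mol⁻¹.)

Q = I·t = 35.90 A × 257.40 s = 9241 C.
n(e⁻) = Q/F = 9241 / 96485 = 0.09577 mol.
Na⁺ + e⁻ → Na, so n(Na) = n(e⁻)/1 = 0.09577 mol.
m = n·M = 0.09577 × 22.99 = 2.20 g.

2.20 g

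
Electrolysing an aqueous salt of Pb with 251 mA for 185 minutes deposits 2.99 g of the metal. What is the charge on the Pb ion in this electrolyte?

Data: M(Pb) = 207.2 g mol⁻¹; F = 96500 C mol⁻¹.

+2

Q = I·t = 0.2510 A × 11100 s = 2786 C, so n(e⁻) = 2786/96500 = 0.02887 mol.
n(Pb) deposited = 2.99 / 207.2 = 0.01443 mol.
Electrons per atom = n(e⁻)/n(Pb) = 0.02887 / 0.01443 = 2.00 ≈ 2, so the ion is Pb²⁺.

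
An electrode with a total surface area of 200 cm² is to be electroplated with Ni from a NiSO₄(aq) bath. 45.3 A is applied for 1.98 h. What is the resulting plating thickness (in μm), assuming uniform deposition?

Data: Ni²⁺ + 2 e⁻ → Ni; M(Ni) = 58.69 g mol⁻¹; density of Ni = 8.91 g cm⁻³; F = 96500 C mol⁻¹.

551 μm

Q = I·t = 45.30 × 7128.0 = 322900 C; n(e⁻) = 3.346 mol.
n(Ni) = n(e⁻)/2 = 1.673 mol, so m = 1.673 × 58.69 = 98.19 g.
Volume = m/ρ = 98.19 / 8.91 = 11.02 cm³.
Thickness = V/A = 11.02 / 200 = 0.0551 cm = 551 μm.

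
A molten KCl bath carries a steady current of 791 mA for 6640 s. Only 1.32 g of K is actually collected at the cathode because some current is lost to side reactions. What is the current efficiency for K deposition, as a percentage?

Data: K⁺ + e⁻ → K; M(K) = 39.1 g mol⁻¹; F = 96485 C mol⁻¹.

62.0 %

Q = I·t = 0.7910 × 6640.0 = 5252 C; n(e⁻) = 5252/96485 = 0.05444 mol.
Theoretical n(K) = n(e⁻)/1 = 0.05444 mol, i.e. m_theo = 0.05444 × 39.1 = 2.128 g.
Efficiency = m_actual / m_theo = 1.32 / 2.128 = 62.0 %.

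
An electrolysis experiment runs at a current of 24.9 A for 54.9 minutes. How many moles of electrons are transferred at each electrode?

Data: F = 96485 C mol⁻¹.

0.850 mol

Q = I·t = 24.90 A × 3294.0 s = 82020 C.
n(e⁻) = Q/F = 82020 / 96485 = 0.850 mol.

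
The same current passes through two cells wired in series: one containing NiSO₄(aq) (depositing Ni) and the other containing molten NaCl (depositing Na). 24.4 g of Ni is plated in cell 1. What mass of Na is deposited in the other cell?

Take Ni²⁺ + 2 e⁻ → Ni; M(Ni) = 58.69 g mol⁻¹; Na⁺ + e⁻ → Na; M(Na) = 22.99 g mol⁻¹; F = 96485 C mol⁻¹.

19.1 g

n(Ni) = 24.4 / 58.69 = 0.4157 mol.
Since Ni²⁺ + 2 e⁻ → Ni, n(e⁻) passed = 2 × 0.4157 = 0.8315 mol.
Cells in series carry the same charge, so the same 0.8315 mol of electrons passes through cell 2.
Na⁺ + e⁻ → Na, so n(Na) = 0.8315 / 1 = 0.8315 mol.
m(Na) = 0.8315 × 22.99 = 19.1 g.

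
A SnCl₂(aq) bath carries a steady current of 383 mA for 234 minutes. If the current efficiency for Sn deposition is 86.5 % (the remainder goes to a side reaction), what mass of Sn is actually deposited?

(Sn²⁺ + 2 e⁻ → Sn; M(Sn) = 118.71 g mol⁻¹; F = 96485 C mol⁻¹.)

2.86 g

Q = I·t = 0.3830 × 14040 = 5377 C.
n(e⁻) = 5377/96485 = 0.05573 mol; theoretically n(Sn) = 0.05573/2 = 0.02787 mol, m_theo = 3.308 g.
At 86.5 % efficiency, m_actual = 0.865 × 3.308 = 2.86 g.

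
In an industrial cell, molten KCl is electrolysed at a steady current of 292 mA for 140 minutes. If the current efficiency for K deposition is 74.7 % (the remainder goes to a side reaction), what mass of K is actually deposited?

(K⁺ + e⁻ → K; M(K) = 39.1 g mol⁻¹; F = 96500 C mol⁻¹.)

Q = I·t = 0.2920 × 8400.0 = 2453 C.
n(e⁻) = 2453/96500 = 0.02542 mol; theoretically n(K) = 0.02542/1 = 0.02542 mol, m_theo = 0.9938 g.
At 74.7 % efficiency, m_actual = 0.747 × 0.9938 = 0.742 g.

0.742 g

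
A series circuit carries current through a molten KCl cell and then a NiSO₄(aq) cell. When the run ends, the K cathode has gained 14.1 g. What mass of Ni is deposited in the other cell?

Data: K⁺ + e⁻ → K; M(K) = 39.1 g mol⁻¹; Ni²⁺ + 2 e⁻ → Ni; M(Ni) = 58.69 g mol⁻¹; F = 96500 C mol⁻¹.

10.6 g

n(K) = 14.1 / 39.1 = 0.3606 mol.
Since K⁺ + e⁻ → K, n(e⁻) passed = 1 × 0.3606 = 0.3606 mol.
Cells in series carry the same charge, so the same 0.3606 mol of electrons passes through cell 2.
Ni²⁺ + 2 e⁻ → Ni, so n(Ni) = 0.3606 / 2 = 0.1803 mol.
m(Ni) = 0.1803 × 58.69 = 10.6 g.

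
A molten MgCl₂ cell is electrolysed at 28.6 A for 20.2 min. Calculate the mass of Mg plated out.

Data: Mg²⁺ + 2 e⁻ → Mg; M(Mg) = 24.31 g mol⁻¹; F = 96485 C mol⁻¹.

4.37 g

Q = I·t = 28.60 A × 1212.0 s = 34660 C.
n(e⁻) = Q/F = 34660 / 96485 = 0.3593 mol.
Mg²⁺ + 2 e⁻ → Mg, so n(Mg) = n(e⁻)/2 = 0.1796 mol.
m = n·M = 0.1796 × 24.31 = 4.37 g.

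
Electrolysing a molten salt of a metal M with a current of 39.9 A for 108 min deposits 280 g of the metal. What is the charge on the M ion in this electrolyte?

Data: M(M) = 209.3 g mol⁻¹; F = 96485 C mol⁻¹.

+2

Q = I·t = 39.90 A × 6480.0 s = 258600 C, so n(e⁻) = 258600/96485 = 2.680 mol.
n(M) deposited = 280 / 209.3 = 1.338 mol.
Electrons per atom = n(e⁻)/n(M) = 2.680 / 1.338 = 2.00 ≈ 2, so the ion is M²⁺.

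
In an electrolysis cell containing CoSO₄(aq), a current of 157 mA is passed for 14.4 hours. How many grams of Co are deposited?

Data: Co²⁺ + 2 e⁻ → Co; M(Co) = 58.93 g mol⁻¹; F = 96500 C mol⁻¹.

2.49 g

Q = I·t = 0.1570 A × 51840 s = 8139 C.
n(e⁻) = Q/F = 8139 / 96500 = 0.08434 mol.
Co²⁺ + 2 e⁻ → Co, so n(Co) = n(e⁻)/2 = 0.04217 mol.
m = n·M = 0.04217 × 58.93 = 2.49 g.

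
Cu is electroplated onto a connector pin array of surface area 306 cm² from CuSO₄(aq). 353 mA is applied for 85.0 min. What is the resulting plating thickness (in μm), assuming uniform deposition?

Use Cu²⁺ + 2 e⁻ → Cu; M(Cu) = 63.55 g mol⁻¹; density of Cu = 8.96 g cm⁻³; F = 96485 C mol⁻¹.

Q = I·t = 0.3530 × 5100.0 = 1800 C; n(e⁻) = 0.01866 mol.
n(Cu) = n(e⁻)/2 = 0.009329 mol, so m = 0.009329 × 63.55 = 0.5929 g.
Volume = m/ρ = 0.5929 / 8.96 = 0.06617 cm³.
Thickness = V/A = 0.06617 / 306 = 2.16 × 10⁻⁴ cm = 2.16 μm.

2.16 μm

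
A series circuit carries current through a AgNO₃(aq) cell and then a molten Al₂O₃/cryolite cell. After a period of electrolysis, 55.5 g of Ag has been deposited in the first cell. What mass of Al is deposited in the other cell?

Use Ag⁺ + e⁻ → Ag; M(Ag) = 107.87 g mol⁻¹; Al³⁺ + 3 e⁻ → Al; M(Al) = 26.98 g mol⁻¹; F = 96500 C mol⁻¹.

n(Ag) = 55.5 / 107.87 = 0.5145 mol.
Since Ag⁺ + e⁻ → Ag, n(e⁻) passed = 1 × 0.5145 = 0.5145 mol.
Cells in series carry the same charge, so the same 0.5145 mol of electrons passes through cell 2.
Al³⁺ + 3 e⁻ → Al, so n(Al) = 0.5145 / 3 = 0.1715 mol.
m(Al) = 0.1715 × 26.98 = 4.63 g.

4.63 g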